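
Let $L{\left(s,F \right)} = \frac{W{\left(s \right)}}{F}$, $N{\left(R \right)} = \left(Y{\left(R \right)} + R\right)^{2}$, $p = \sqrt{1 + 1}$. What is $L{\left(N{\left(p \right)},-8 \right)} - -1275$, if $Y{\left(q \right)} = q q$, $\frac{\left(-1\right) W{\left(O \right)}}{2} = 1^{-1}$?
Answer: $\frac{5101}{4} \approx 1275.3$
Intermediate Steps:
$W{\left(O \right)} = -2$ ($W{\left(O \right)} = - \frac{2}{1} = \left(-2\right) 1 = -2$)
$Y{\left(q \right)} = q^{2}$
$p = \sqrt{2} \approx 1.4142$
$N{\left(R \right)} = \left(R + R^{2}\right)^{2}$ ($N{\left(R \right)} = \left(R^{2} + R\right)^{2} = \left(R + R^{2}\right)^{2}$)
$L{\left(s,F \right)} = - \frac{2}{F}$
$L{\left(N{\left(p \right)},-8 \right)} - -1275 = - \frac{2}{-8} - -1275 = \left(-2\right) \left(- \frac{1}{8}\right) + 1275 = \frac{1}{4} + 1275 = \frac{5101}{4}$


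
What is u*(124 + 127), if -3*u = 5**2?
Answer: -6275/3 ≈ -2091.7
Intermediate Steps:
u = -25/3 (u = -1/3*5**2 = -1/3*25 = -25/3 ≈ -8.3333)
u*(124 + 127) = -25*(124 + 127)/3 = -25/3*251 = -6275/3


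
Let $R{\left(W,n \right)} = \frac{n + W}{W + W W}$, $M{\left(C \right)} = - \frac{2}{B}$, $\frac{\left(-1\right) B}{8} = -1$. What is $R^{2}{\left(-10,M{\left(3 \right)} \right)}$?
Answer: $\frac{1681}{129600} \approx 0.012971$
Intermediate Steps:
$B = 8$ ($B = \left(-8\right) \left(-1\right) = 8$)
$M{\left(C \right)} = - \frac{1}{4}$ ($M{\left(C \right)} = - \frac{2}{8} = \left(-2\right) \frac{1}{8} = - \frac{1}{4}$)
$R{\left(W,n \right)} = \frac{W + n}{W + W^{2}}$
$R^{2}{\left(-10,M{\left(3 \right)} \right)} = \left(\frac{-10 - \frac{1}{4}}{\left(-10\right) \left(1 - 10\right)}\right)^{2} = \left(\left(- \frac{1}{10}\right) \frac{1}{-9} \left(- \frac{41}{4}\right)\right)^{2} = \left(\left(- \frac{1}{10}\right) \left(- \frac{1}{9}\right) \left(- \frac{41}{4}\right)\right)^{2} = \left(- \frac{41}{360}\right)^{2} = \frac{1681}{129600}$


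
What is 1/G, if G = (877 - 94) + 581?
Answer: 1/1364 ≈ 0.00073314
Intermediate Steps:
G = 1364 (G = 783 + 581 = 1364)
1/G = 1/1364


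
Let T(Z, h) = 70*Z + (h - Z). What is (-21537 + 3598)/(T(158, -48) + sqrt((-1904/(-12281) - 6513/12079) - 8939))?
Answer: -14441847811561647/8738709543015241 + 17939*I*sqrt(196714795835369531002)/17477419086030482 ≈ -1.6526 + 0.014396*I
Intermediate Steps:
T(Z, h) = h + 69*Z
(-21537 + 3598)/(T(158, -48) + sqrt((-1904/(-12281) - 6513/12079) - 8939)) = (-21537 + 3598)/((-48 + 69*158) + sqrt((-1904/(-12281) - 6513/12079) - 8939)) = -17939/((-48 + 10902) + sqrt((-1904*(-1/12281) - 6513*1/12079) - 8939)) = -17939/(10854 + sqrt((1904/12281 - 6513/12079) - 8939)) = -17939/(10854 + sqrt(-56987737/148342199 - 8939)) = -17939/(10854 + sqrt(-1326087904598/148342199)) = -17939/(10854 + I*sqrt(196714795835369531002)/148342199)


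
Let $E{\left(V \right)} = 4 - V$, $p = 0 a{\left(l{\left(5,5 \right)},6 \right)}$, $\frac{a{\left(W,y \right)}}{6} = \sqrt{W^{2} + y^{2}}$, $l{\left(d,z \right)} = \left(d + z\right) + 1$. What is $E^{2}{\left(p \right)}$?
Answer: $16$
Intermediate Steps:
$l{\left(d,z \right)} = 1 + d + z$
$a{\left(W,y \right)} = 6 \sqrt{W^{2} + y^{2}}$
$p = 0$ ($p = 0 \cdot 6 \sqrt{\left(1 + 5 + 5\right)^{2} + 6^{2}} = 0 \cdot 6 \sqrt{11^{2} + 36} = 0 \cdot 6 \sqrt{121 + 36} = 0 \cdot 6 \sqrt{157} = 0$)
$E^{2}{\left(p \right)} = \left(4 - 0\right)^{2} = \left(4 + 0\right)^{2} = 4^{2} = 16$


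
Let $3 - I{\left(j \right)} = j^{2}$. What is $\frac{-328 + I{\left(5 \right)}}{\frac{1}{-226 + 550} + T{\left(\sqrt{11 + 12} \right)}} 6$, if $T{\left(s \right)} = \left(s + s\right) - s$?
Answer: $\frac{97200}{344921} - \frac{31492800 \sqrt{23}}{344921} \approx -437.6$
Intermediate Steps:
$T{\left(s \right)} = s$ ($T{\left(s \right)} = 2 s - s = s$)
$I{\left(j \right)} = 3 - j^{2}$
$\frac{-328 + I{\left(5 \right)}}{\frac{1}{-226 + 550} + T{\left(\sqrt{11 + 12} \right)}} 6 = \frac{-328 + \left(3 - 5^{2}\right)}{\frac{1}{-226 + 550} + \sqrt{11 + 12}} \cdot 6 = \frac{-328 + \left(3 - 25\right)}{\frac{1}{324} + \sqrt{23}} \cdot 6 = \frac{-328 - 22}{\frac{1}{324} + \sqrt{23}} \cdot 6 = - \frac{350}{\frac{1}{324} + \sqrt{23}} \cdot 6 = - \frac{2100}{\frac{1}{324} + \sqrt{23}}$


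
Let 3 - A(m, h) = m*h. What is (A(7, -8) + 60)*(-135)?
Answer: -16065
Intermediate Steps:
A(m, h) = 3 - h*m (A(m, h) = 3 - m*h = 3 - h*m)
(A(7, -8) + 60)*(-135) = ((3 - 1*(-8)*7) + 60)*(-135) = ((3 + 56) + 60)*(-135) = (59 + 60)*(-135) = 119*(-135) = -16065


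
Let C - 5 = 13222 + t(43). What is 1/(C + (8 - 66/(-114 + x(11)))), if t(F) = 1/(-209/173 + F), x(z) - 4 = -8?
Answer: 426570/5645902747 ≈ 7.5554e-5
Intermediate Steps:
x(z) = -4 (x(z) = 4 - 8 = -4)
t(F) = 1/(-209/173 + F) (t(F) = 1/(-209*1/173 + F) = 1/(-209/173 + F))
C = 95631383/7230 (C = 5 + (13222 + 173/(-209 + 173*43)) = 5 + (13222 + 173/(-209 + 7439)) = 5 + (13222 + 173/7230) = 5 + 95595233/7230 = 95631383/7230 ≈ 13227.)
1/(C + (8 - 66/(-114 + x(11)))) = 1/(95631383/7230 + (8 - 66/(-114 - 4))) = 1/(95631383/7230 + (8 - 66/(-118))) = 1/(95631383/7230 + (8 - 1/118*(-66))) = 1/(95631383/7230 + (8 + 33/59)) = 1/(95631383/7230 + 505/59) = 1/(5645902747/426570) = 426570/5645902747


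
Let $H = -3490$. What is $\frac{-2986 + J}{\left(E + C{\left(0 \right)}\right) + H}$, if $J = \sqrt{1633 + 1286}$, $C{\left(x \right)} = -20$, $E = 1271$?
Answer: $\frac{2986}{2239} - \frac{\sqrt{2919}}{2239} \approx 1.3095$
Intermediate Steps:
$J = \sqrt{2919} \approx 54.028$
$\frac{-2986 + J}{\left(E + C{\left(0 \right)}\right) + H} = \frac{-2986 + \sqrt{2919}}{\left(1271 - 20\right) - 3490} = \frac{-2986 + \sqrt{2919}}{1251 - 3490} = \frac{-2986 + \sqrt{2919}}{-2239} = \left(-2986 + \sqrt{2919}\right) \left(- \frac{1}{2239}\right) = \frac{2986}{2239} - \frac{\sqrt{2919}}{2239}$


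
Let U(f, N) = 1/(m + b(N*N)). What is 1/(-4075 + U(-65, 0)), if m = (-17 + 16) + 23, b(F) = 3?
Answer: -25/101874 ≈ -0.00024540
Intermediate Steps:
m = 22 (m = -1 + 23 = 22)
U(f, N) = 1/25 (U(f, N) = 1/(22 + 3) = 1/25)
1/(-4075 + U(-65, 0)) = 1/(-4075 + 1/25) = 1/(-101874/25) = -25/101874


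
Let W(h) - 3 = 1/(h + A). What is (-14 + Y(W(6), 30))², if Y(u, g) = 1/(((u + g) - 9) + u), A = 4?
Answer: 3606201/18496 ≈ 194.97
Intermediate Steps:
W(h) = 3 + 1/(4 + h) (W(h) = 3 + 1/(h + 4) = 3 + 1/(4 + h))
Y(u, g) = 1/(-9 + g + 2*u) (Y(u, g) = 1/(((g + u) - 9) + u) = 1/((-9 + g + u) + u) = 1/(-9 + g + 2*u))
(-14 + Y(W(6), 30))² = (-14 + 1/(-9 + 30 + 2*((13 + 3*6)/(4 + 6))))² = (-14 + 1/(-9 + 30 + 2*((13 + 18)/10)))² = (-14 + 1/(-9 + 30 + 2*((⅒)*31)))² = (-14 + 1/(-9 + 30 + 2*(31/10)))² = (-14 + 1/(-9 + 30 + 31/5))² = (-14 + 1/(136/5))² = (-14 + 5/136)² = (-1899/136)² = 3606201/18496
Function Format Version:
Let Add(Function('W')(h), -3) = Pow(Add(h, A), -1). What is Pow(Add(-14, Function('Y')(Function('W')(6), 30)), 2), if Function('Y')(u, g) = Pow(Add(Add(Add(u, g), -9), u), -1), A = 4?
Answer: Rational(3606201, 18496) ≈ 194.97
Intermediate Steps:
Function('W')(h) = Add(3, Pow(Add(4, h), -1)) (Function('W')(h) = Add(3, Pow(Add(h, 4), -1)) = Add(3, Pow(Add(4, h), -1)))
Function('Y')(u, g) = Pow(Add(-9, g, Mul(2, u)), -1) (Function('Y')(u, g) = Pow(Add(Add(Add(g, u), -9), u), -1) = Pow(Add(Add(-9, g, u), u), -1) = Pow(Add(-9, g, Mul(2, u)), -1))
Pow(Add(-14, Function('Y')(Function('W')(6), 30)), 2) = Pow(Add(-14, Pow(Add(-9, 30, Mul(2, Mul(Pow(Add(4, 6), -1), Add(13, Mul(3, 6))))), -1)), 2) = Pow(Add(-14, Pow(Add(-9, 30, Mul(2, Mul(Pow(10, -1), Add(13, 18)))), -1)), 2) = Pow(Add(-14, Pow(Add(-9, 30, Mul(2, Mul(Rational(1, 10), 31))), -1)), 2) = Pow(Add(-14, Pow(Add(-9, 30, Mul(2, Rational(31, 10))), -1)), 2) = Pow(Add(-14, Pow(Add(-9, 30, Rational(31, 5)), -1)), 2) = Pow(Add(-14, Pow(Rational(136, 5), -1)), 2) = Pow(Add(-14, Rational(5, 136)), 2) = Pow(Rational(-1899, 136), 2) = Rational(3606201, 18496)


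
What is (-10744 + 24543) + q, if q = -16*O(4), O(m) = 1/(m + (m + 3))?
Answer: 151773/11 ≈ 13798.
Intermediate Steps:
O(m) = 1/(3 + 2*m) (O(m) = 1/(m + (3 + m)) = 1/(3 + 2*m))
q = -16/11 (q = -16/(3 + 2*4) = -16/(3 + 8) = -16/11 ≈ -1.4545)
(-10744 + 24543) + q = (-10744 + 24543) - 16/11 = 13799 - 16/11 = 151773/11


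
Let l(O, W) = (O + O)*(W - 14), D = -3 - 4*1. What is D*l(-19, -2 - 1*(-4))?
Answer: -3192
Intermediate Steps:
D = -7 (D = -3 - 4 = -7)
l(O, W) = 2*O*(-14 + W) (l(O, W) = (2*O)*(-14 + W) = 2*O*(-14 + W))
D*l(-19, -2 - 1*(-4)) = -14*(-19)*(-14 + (-2 - 1*(-4))) = -14*(-19)*(-14 + (-2 + 4)) = -14*(-19)*(-14 + 2) = -14*(-19)*(-12) = -7*456 = -3192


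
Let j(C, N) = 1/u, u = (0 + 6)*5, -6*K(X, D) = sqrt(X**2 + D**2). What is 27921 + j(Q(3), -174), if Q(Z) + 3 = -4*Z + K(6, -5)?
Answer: 837631/30 ≈ 27921.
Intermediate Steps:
K(X, D) = -sqrt(D**2 + X**2)/6 (K(X, D) = -sqrt(X**2 + D**2)/6 = -sqrt(D**2 + X**2)/6)
u = 30 (u = 6*5 = 30)
Q(Z) = -3 - 4*Z - sqrt(61)/6 (Q(Z) = -3 + (-4*Z - sqrt((-5)**2 + 6**2)/6) = -3 + (-4*Z - sqrt(25 + 36)/6) = -3 + (-4*Z - sqrt(61)/6) = -3 - 4*Z - sqrt(61)/6)
j(C, N) = 1/30
27921 + j(Q(3), -174) = 27921 + 1/30 = 837631/30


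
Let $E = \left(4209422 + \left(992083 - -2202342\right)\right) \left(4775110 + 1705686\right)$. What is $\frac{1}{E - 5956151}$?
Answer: $\frac{1}{47982816066061} \approx 2.0841 \cdot 10^{-14}$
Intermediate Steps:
$E = 47982822022212$ ($E = \left(4209422 + \left(992083 + 2202342\right)\right) 6480796 = \left(4209422 + 3194425\right) 6480796 = 7403847 \cdot 6480796 = 47982822022212$)
$\frac{1}{E - 5956151} = \frac{1}{47982822022212 - 5956151} = \frac{1}{47982816066061}$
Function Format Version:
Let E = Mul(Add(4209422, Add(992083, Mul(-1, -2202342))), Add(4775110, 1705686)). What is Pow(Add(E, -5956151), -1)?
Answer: Rational(1, 47982816066061) ≈ 2.0841e-14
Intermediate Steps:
E = 47982822022212 (E = Mul(Add(4209422, Add(992083, 2202342)), 6480796) = Mul(Add(4209422, 3194425), 6480796) = Mul(7403847, 6480796) = 47982822022212)
Pow(Add(E, -5956151), -1) = Pow(Add(47982822022212, -5956151), -1) = Pow(47982816066061, -1) = Rational(1, 47982816066061)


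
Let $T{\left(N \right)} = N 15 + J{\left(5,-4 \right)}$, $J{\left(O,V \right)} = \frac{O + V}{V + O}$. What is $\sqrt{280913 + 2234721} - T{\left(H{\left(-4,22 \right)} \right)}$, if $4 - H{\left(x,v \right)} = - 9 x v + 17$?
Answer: $12074 + \sqrt{2515634} \approx 13660.0$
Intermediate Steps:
$J{\left(O,V \right)} = 1$ ($J{\left(O,V \right)} = \frac{O + V}{O + V} = 1$)
$H{\left(x,v \right)} = -13 + 9 v x$ ($H{\left(x,v \right)} = 4 - \left(- 9 x v + 17\right) = 4 - \left(- 9 v x + 17\right) = 4 - \left(17 - 9 v x\right) = 4 + \left(-17 + 9 v x\right) = -13 + 9 v x$)
$T{\left(N \right)} = 1 + 15 N$ ($T{\left(N \right)} = N 15 + 1 = 15 N + 1 = 1 + 15 N$)
$\sqrt{280913 + 2234721} - T{\left(H{\left(-4,22 \right)} \right)} = \sqrt{280913 + 2234721} - \left(1 + 15 \left(-13 + 9 \cdot 22 \left(-4\right)\right)\right) = \sqrt{2515634} - \left(1 + 15 \left(-13 - 792\right)\right) = \sqrt{2515634} - \left(1 + 15 \left(-805\right)\right) = \sqrt{2515634} - \left(1 - 12075\right) = \sqrt{2515634} - -12074 = \sqrt{2515634} + 12074 = 12074 + \sqrt{2515634}$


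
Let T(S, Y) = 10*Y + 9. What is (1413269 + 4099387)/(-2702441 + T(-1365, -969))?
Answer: -2756328/1356061 ≈ -2.0326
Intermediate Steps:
T(S, Y) = 9 + 10*Y
(1413269 + 4099387)/(-2702441 + T(-1365, -969)) = (1413269 + 4099387)/(-2702441 + (9 + 10*(-969))) = 5512656/(-2702441 + (9 - 9690)) = 5512656/(-2702441 - 9681) = 5512656/(-2712122) = 5512656*(-1/2712122) = -2756328/1356061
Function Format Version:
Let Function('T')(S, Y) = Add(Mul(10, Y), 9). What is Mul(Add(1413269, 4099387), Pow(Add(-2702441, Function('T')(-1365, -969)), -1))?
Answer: Rational(-2756328, 1356061) ≈ -2.0326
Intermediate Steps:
Function('T')(S, Y) = Add(9, Mul(10, Y))
Mul(Add(1413269, 4099387), Pow(Add(-2702441, Function('T')(-1365, -969)), -1)) = Mul(Add(1413269, 4099387), Pow(Add(-2702441, Add(9, Mul(10, -969))), -1)) = Mul(5512656, Pow(Add(-2702441, Add(9, -9690)), -1)) = Mul(5512656, Pow(Add(-2702441, -9681), -1)) = Mul(5512656, Pow(-2712122, -1)) = Mul(5512656, Rational(-1, 2712122)) = Rational(-2756328, 1356061)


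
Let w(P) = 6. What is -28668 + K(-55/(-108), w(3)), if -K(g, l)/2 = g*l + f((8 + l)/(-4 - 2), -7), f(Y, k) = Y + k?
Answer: -257899/9 ≈ -28655.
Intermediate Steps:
K(g, l) = 50/3 + l/3 - 2*g*l (K(g, l) = -2*(g*l + ((8 + l)/(-4 - 2) - 7)) = -2*(g*l + ((8 + l)/(-6) - 7)) = -2*(g*l + ((8 + l)*(-1/6) - 7)) = -2*(g*l + ((-4/3 - l/6) - 7)) = -2*(g*l + (-25/3 - l/6)) = -2*(-25/3 - l/6 + g*l) = 50/3 + l/3 - 2*g*l)
-28668 + K(-55/(-108), w(3)) = -28668 + (50/3 + (1/3)*6 - 2*(-55/(-108))*6) = -28668 + (50/3 + 2 - 2*(-55*(-1/108))*6) = -28668 + (50/3 + 2 - 2*55/108*6) = -28668 + (50/3 + 2 - 55/9) = -28668 + 113/9 = -257899/9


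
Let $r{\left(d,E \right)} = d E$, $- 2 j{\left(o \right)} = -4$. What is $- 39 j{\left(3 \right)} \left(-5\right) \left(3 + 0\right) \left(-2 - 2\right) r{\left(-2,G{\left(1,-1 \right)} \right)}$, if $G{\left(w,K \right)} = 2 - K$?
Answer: $28080$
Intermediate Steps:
$j{\left(o \right)} = 2$ ($j{\left(o \right)} = \left(- \frac{1}{2}\right) \left(-4\right) = 2$)
$r{\left(d,E \right)} = E d$
$- 39 j{\left(3 \right)} \left(-5\right) \left(3 + 0\right) \left(-2 - 2\right) r{\left(-2,G{\left(1,-1 \right)} \right)} = - 39 \cdot 2 \left(-5\right) \left(3 + 0\right) \left(-2 - 2\right) \left(2 - -1\right) \left(-2\right) = - 39 \left(- 10 \cdot 3 \left(-4\right)\right) \left(2 + 1\right) \left(-2\right) = - 39 \left(\left(-10\right) \left(-12\right)\right) 3 \left(-2\right) = \left(-39\right) 120 \left(-6\right) = \left(-4680\right) \left(-6\right) = 28080$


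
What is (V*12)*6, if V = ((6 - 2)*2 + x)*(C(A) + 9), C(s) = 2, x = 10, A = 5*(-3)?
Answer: 14256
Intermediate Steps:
A = -15
V = 198 (V = ((6 - 2)*2 + 10)*(2 + 9) = (4*2 + 10)*11 = (8 + 10)*11 = 18*11 = 198)
(V*12)*6 = (198*12)*6 = 2376*6 = 14256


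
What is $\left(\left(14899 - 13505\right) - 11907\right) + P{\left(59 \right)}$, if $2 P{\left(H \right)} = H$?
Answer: $- \frac{20967}{2} \approx -10484.0$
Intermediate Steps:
$P{\left(H \right)} = \frac{H}{2}$
$\left(\left(14899 - 13505\right) - 11907\right) + P{\left(59 \right)} = \left(\left(14899 - 13505\right) - 11907\right) + \frac{1}{2} \cdot 59 = \left(\left(14899 - 13505\right) - 11907\right) + \frac{59}{2} = \left(1394 - 11907\right) + \frac{59}{2} = -10513 + \frac{59}{2} = - \frac{20967}{2}$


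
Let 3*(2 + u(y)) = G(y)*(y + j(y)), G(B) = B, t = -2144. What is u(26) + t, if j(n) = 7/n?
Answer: -5755/3 ≈ -1918.3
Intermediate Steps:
u(y) = -2 + y*(y + 7/y)/3 (u(y) = -2 + (y*(y + 7/y))/3 = -2 + y*(y + 7/y)/3)
u(26) + t = (1/3 + (1/3)*26**2) - 2144 = (1/3 + (1/3)*676) - 2144 = (1/3 + 676/3) - 2144 = 677/3 - 2144 = -5755/3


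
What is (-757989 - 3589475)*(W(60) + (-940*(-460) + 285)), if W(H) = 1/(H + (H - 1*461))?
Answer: -58313555890816/31 ≈ -1.8811e+12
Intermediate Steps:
W(H) = 1/(-461 + 2*H) (W(H) = 1/(H + (H - 461)) = 1/(H + (-461 + H)) = 1/(-461 + 2*H))
(-757989 - 3589475)*(W(60) + (-940*(-460) + 285)) = (-757989 - 3589475)*(1/(-461 + 2*60) + (-940*(-460) + 285)) = -4347464*(1/(-461 + 120) + (432400 + 285)) = -4347464*(1/(-341) + 432685) = -4347464*(-1/341 + 432685) = -4347464*147545584/341 = -58313555890816/31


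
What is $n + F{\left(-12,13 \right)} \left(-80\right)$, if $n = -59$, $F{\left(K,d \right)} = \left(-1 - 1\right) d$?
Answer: $2021$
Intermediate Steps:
$F{\left(K,d \right)} = - 2 d$
$n + F{\left(-12,13 \right)} \left(-80\right) = -59 + \left(-2\right) 13 \left(-80\right) = -59 - -2080 = -59 + 2080 = 2021$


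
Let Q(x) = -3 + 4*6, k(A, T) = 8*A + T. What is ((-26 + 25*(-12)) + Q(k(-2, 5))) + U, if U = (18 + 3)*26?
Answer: 241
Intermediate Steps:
k(A, T) = T + 8*A
Q(x) = 21 (Q(x) = -3 + 24 = 21)
U = 546 (U = 21*26 = 546)
((-26 + 25*(-12)) + Q(k(-2, 5))) + U = ((-26 + 25*(-12)) + 21) + 546 = ((-26 - 300) + 21) + 546 = (-326 + 21) + 546 = -305 + 546 = 241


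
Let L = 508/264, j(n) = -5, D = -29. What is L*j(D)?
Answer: -635/66 ≈ -9.6212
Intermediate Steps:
L = 127/66 (L = 508*(1/264) = 127/66 ≈ 1.9242)
L*j(D) = (127/66)*(-5) = -635/66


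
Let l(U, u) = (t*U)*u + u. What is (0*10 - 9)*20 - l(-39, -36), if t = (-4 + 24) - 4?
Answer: -22608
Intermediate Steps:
t = 16 (t = 20 - 4 = 16)
l(U, u) = u + 16*U*u (l(U, u) = (16*U)*u + u = 16*U*u + u = u + 16*U*u)
(0*10 - 9)*20 - l(-39, -36) = (0*10 - 9)*20 - (-36)*(1 + 16*(-39)) = (0 - 9)*20 - (-36)*(1 - 624) = -9*20 - (-36)*(-623) = -180 - 1*22428 = -180 - 22428 = -22608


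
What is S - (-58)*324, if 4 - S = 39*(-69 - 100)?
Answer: 25387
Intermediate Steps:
S = 6595 (S = 4 - 39*(-69 - 100) = 4 - 39*(-169) = 4 - 1*(-6591) = 4 + 6591 = 6595)
S - (-58)*324 = 6595 - (-58)*324 = 6595 - 1*(-18792) = 6595 + 18792 = 25387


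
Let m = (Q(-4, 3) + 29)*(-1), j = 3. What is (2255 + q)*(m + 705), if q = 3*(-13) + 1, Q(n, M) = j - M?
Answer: 1498692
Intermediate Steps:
Q(n, M) = 3 - M
m = -29 (m = ((3 - 1*3) + 29)*(-1) = ((3 - 3) + 29)*(-1) = (0 + 29)*(-1) = 29*(-1) = -29)
q = -38 (q = -39 + 1 = -38)
(2255 + q)*(m + 705) = (2255 - 38)*(-29 + 705) = 2217*676 = 1498692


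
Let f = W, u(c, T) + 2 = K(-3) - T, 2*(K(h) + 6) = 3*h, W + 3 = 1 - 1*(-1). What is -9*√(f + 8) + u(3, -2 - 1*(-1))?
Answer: -23/2 - 9*√7 ≈ -35.312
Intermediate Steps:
W = -1 (W = -3 + (1 - 1*(-1)) = -3 + (1 + 1) = -3 + 2 = -1)
K(h) = -6 + 3*h/2 (K(h) = -6 + (3*h)/2 = -6 + 3*h/2)
u(c, T) = -25/2 - T (u(c, T) = -2 + ((-6 + (3/2)*(-3)) - T) = -2 + ((-6 - 9/2) - T) = -2 + (-21/2 - T) = -25/2 - T)
f = -1
-9*√(f + 8) + u(3, -2 - 1*(-1)) = -9*√(-1 + 8) + (-25/2 - (-2 - 1*(-1))) = -9*√7 + (-25/2 - (-2 + 1)) = -9*√7 + (-25/2 - 1*(-1)) = -9*√7 + (-25/2 + 1) = -9*√7 - 23/2 = -23/2 - 9*√7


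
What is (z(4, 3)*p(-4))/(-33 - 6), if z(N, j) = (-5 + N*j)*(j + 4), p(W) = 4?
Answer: -196/39 ≈ -5.0256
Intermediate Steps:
z(N, j) = (-5 + N*j)*(4 + j)
(z(4, 3)*p(-4))/(-33 - 6) = ((-20 - 5*3 + 4*3² + 4*4*3)*4)/(-33 - 6) = ((-20 - 15 + 4*9 + 48)*4)/(-39) = ((-20 - 15 + 36 + 48)*4)*(-1/39) = (49*4)*(-1/39) = 196*(-1/39) = -196/39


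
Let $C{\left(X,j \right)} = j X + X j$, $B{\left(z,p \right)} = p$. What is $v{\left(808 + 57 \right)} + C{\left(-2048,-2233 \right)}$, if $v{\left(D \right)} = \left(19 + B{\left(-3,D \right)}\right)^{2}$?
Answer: $9927824$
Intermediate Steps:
$C{\left(X,j \right)} = 2 X j$ ($C{\left(X,j \right)} = X j + X j = 2 X j$)
$v{\left(D \right)} = \left(19 + D\right)^{2}$
$v{\left(808 + 57 \right)} + C{\left(-2048,-2233 \right)} = \left(19 + \left(808 + 57\right)\right)^{2} + 2 \left(-2048\right) \left(-2233\right) = \left(19 + 865\right)^{2} + 9146368 = 884^{2} + 9146368 = 781456 + 9146368 = 9927824$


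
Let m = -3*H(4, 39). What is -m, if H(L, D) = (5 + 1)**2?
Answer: 108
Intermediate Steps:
H(L, D) = 36 (H(L, D) = 6**2 = 36)
m = -108 (m = -3*36 = -108)
-m = -1*(-108) = 108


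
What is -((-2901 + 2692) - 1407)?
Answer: 1616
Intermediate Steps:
-((-2901 + 2692) - 1407) = -(-209 - 1407) = -1*(-1616) = 1616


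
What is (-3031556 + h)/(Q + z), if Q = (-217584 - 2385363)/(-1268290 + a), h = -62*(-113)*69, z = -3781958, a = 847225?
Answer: 357644470410/530815847441 ≈ 0.67376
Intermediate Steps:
h = 483414 (h = 7006*69 = 483414)
Q = 867649/140355 (Q = (-217584 - 2385363)/(-1268290 + 847225) = -2602947/(-421065) = -2602947*(-1/421065) = 867649/140355 ≈ 6.1818)
(-3031556 + h)/(Q + z) = (-3031556 + 483414)/(867649/140355 - 3781958) = -2548142/(-530815847441/140355) = -2548142*(-140355/530815847441) = 357644470410/530815847441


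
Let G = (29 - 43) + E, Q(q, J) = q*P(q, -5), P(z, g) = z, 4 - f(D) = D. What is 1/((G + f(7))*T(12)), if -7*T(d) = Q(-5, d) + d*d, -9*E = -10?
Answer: 63/24167 ≈ 0.0026069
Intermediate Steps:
E = 10/9 (E = -⅑*(-10) = 10/9 ≈ 1.1111)
f(D) = 4 - D
Q(q, J) = q² (Q(q, J) = q*q = q²)
T(d) = -25/7 - d²/7 (T(d) = -((-5)² + d*d)/7 = -(25 + d²)/7 = -25/7 - d²/7)
G = -116/9 (G = (29 - 43) + 10/9 = -14 + 10/9 = -116/9 ≈ -12.889)
1/((G + f(7))*T(12)) = 1/((-116/9 + (4 - 1*7))*(-25/7 - ⅐*12²)) = 1/((-116/9 + (4 - 7))*(-25/7 - ⅐*144)) = 1/((-116/9 - 3)*(-25/7 - 144/7)) = 1/(-143/9*(-169/7)) = 1/(24167/63) = 63/24167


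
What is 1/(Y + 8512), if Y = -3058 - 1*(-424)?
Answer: 1/5878 ≈ 0.00017013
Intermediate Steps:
Y = -2634 (Y = -3058 + 424 = -2634)
1/(Y + 8512) = 1/(-2634 + 8512) = 1/5878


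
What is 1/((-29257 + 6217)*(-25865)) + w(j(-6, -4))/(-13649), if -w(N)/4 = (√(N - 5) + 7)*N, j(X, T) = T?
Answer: -66744101551/8133843110400 - 48*I/13649 ≈ -0.0082057 - 0.0035167*I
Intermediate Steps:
w(N) = -4*N*(7 + √(-5 + N)) (w(N) = -4*(√(N - 5) + 7)*N = -4*(√(-5 + N) + 7)*N = -4*(7 + √(-5 + N))*N = -4*N*(7 + √(-5 + N)))
1/((-29257 + 6217)*(-25865)) + w(j(-6, -4))/(-13649) = 1/((-29257 + 6217)*(-25865)) - 4*(-4)*(7 + √(-5 - 4))/(-13649) = -1/25865/(-23040) - 4*(-4)*(7 + √(-9))*(-1/13649) = -1/23040*(-1/25865) - 4*(-4)*(7 + 3*I)*(-1/13649) = 1/595929600 + (112 + 48*I)*(-1/13649) = 1/595929600 + (-112/13649 - 48*I/13649) = -66744101551/8133843110400 - 48*I/13649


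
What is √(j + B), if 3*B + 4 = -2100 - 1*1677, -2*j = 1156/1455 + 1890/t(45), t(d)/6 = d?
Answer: I*√10705631010/2910 ≈ 35.556*I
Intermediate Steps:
t(d) = 6*d
j = -11341/2910 (j = -(1156/1455 + 1890/((6*45)))/2 = -(1156*(1/1455) + 1890/270)/2 = -(1156/1455 + 1890*(1/270))/2 = -(1156/1455 + 7)/2 = -½*11341/1455 = -11341/2910 ≈ -3.8973)
B = -3781/3 (B = -4/3 + (-2100 - 1*1677)/3 = -4/3 + (-2100 - 1677)/3 = -4/3 + (⅓)*(-3777) = -4/3 - 1259 = -3781/3 ≈ -1260.3)
√(j + B) = √(-11341/2910 - 3781/3) = √(-3678911/2910) = I*√10705631010/2910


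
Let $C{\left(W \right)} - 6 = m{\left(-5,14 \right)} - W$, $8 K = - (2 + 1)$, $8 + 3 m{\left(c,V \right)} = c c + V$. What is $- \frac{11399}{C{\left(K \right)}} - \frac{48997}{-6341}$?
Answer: $- \frac{1715097619}{2542741} \approx -674.51$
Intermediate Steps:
$m{\left(c,V \right)} = - \frac{8}{3} + \frac{V}{3} + \frac{c^{2}}{3}$ ($m{\left(c,V \right)} = - \frac{8}{3} + \frac{c c + V}{3} = - \frac{8}{3} + \frac{c^{2} + V}{3} = - \frac{8}{3} + \frac{V + c^{2}}{3} = - \frac{8}{3} + \left(\frac{V}{3} + \frac{c^{2}}{3}\right) = - \frac{8}{3} + \frac{V}{3} + \frac{c^{2}}{3}$)
$K = - \frac{3}{8}$ ($K = \frac{\left(-1\right) \left(2 + 1\right)}{8} = \frac{\left(-1\right) 3}{8} = \frac{1}{8} \left(-3\right) = - \frac{3}{8} \approx -0.375$)
$C{\left(W \right)} = \frac{49}{3} - W$ ($C{\left(W \right)} = 6 - \left(- \frac{31}{3} + W\right) = \frac{49}{3} - W$)
$- \frac{11399}{C{\left(K \right)}} - \frac{48997}{-6341} = - \frac{11399}{\frac{49}{3} - - \frac{3}{8}} - \frac{48997}{-6341} = - \frac{11399}{\frac{49}{3} + \frac{3}{8}} - - \frac{48997}{6341} = - \frac{11399}{\frac{401}{24}} + \frac{48997}{6341} = \left(-11399\right) \frac{24}{401} + \frac{48997}{6341} = - \frac{273576}{401} + \frac{48997}{6341} = - \frac{1715097619}{2542741}$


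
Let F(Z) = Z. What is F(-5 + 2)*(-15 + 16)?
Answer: -3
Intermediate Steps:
F(-5 + 2)*(-15 + 16) = (-5 + 2)*(-15 + 16) = -3*1 = -3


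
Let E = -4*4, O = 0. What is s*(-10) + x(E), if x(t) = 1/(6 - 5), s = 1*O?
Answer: 1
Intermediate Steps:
E = -16
s = 0 (s = 1*0 = 0)
x(t) = 1 (x(t) = 1/1 = 1)
s*(-10) + x(E) = 0*(-10) + 1 = 0 + 1 = 1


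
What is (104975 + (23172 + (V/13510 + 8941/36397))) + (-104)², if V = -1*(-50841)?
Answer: 9761905687771/70246210 ≈ 1.3897e+5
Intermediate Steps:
V = 50841
(104975 + (23172 + (V/13510 + 8941/36397))) + (-104)² = (104975 + (23172 + (50841/13510 + 8941/36397))) + (-104)² = (104975 + (23172 + (50841*(1/13510) + 8941*(1/36397)))) + 10816 = (104975 + (23172 + (7263/1930 + 8941/36397))) + 10816 = (104975 + (23172 + 281607541/70246210)) + 10816 = (104975 + 1628026785661/70246210) + 10816 = 9002122680411/70246210 + 10816 = 9761905687771/70246210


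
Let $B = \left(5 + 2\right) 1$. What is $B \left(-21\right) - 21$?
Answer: $-168$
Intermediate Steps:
$B = 7$ ($B = 7 \cdot 1 = 7$)
$B \left(-21\right) - 21 = 7 \left(-21\right) - 21 = -147 - 21 = -168$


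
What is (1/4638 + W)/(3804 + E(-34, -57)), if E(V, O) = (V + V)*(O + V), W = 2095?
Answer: 9716611/46342896 ≈ 0.20967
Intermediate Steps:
E(V, O) = 2*V*(O + V) (E(V, O) = (2*V)*(O + V) = 2*V*(O + V))
(1/4638 + W)/(3804 + E(-34, -57)) = (1/4638 + 2095)/(3804 + 2*(-34)*(-57 - 34)) = (1/4638 + 2095)/(3804 + 2*(-34)*(-91)) = 9716611/(4638*(3804 + 6188)) = (9716611/4638)/9992 = (9716611/4638)*(1/9992) = 9716611/46342896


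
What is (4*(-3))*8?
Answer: -96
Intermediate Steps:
(4*(-3))*8 = -12*8 = -96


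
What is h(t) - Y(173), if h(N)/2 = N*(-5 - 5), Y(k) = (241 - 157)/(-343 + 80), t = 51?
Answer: -268176/263 ≈ -1019.7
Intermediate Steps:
Y(k) = -84/263 (Y(k) = 84/(-263) = 84*(-1/263) = -84/263)
h(N) = -20*N (h(N) = 2*(N*(-5 - 5)) = 2*(N*(-10)) = 2*(-10*N) = -20*N)
h(t) - Y(173) = -20*51 - 1*(-84/263) = -1020 + 84/263 = -268176/263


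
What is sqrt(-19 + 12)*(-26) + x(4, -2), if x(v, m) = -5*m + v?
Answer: 14 - 26*I*sqrt(7) ≈ 14.0 - 68.79*I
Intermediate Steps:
x(v, m) = v - 5*m
sqrt(-19 + 12)*(-26) + x(4, -2) = sqrt(-19 + 12)*(-26) + (4 - 5*(-2)) = sqrt(-7)*(-26) + (4 + 10) = (I*sqrt(7))*(-26) + 14 = -26*I*sqrt(7) + 14 = 14 - 26*I*sqrt(7)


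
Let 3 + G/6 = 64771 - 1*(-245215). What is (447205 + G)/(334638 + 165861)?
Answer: 2307103/500499 ≈ 4.6096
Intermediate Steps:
G = 1859898 (G = -18 + 6*(64771 - 1*(-245215)) = -18 + 6*(64771 + 245215) = -18 + 6*309986 = -18 + 1859916 = 1859898)
(447205 + G)/(334638 + 165861) = (447205 + 1859898)/(334638 + 165861) = 2307103/500499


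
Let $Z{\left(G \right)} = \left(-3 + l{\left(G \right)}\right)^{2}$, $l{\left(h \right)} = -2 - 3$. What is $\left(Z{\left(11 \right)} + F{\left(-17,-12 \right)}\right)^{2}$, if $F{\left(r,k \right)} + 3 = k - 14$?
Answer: $1225$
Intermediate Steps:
$F{\left(r,k \right)} = -17 + k$ ($F{\left(r,k \right)} = -3 + \left(k - 14\right) = -3 + \left(-14 + k\right) = -17 + k$)
$l{\left(h \right)} = -5$
$Z{\left(G \right)} = 64$ ($Z{\left(G \right)} = \left(-3 - 5\right)^{2} = \left(-8\right)^{2} = 64$)
$\left(Z{\left(11 \right)} + F{\left(-17,-12 \right)}\right)^{2} = \left(64 - 29\right)^{2} = 35^{2} = 1225$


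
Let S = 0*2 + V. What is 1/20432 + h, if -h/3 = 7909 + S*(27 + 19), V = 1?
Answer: -487609679/20432 ≈ -23865.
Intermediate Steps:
S = 1 (S = 0*2 + 1 = 0 + 1 = 1)
h = -23865 (h = -3*(7909 + 1*(27 + 19)) = -3*(7909 + 1*46) = -3*(7909 + 46) = -3*7955 = -23865)
1/20432 + h = 1/20432 - 23865 = -487609679/20432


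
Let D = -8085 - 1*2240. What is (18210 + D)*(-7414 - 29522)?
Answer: -291240360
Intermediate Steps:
D = -10325 (D = -8085 - 2240 = -10325)
(18210 + D)*(-7414 - 29522) = (18210 - 10325)*(-7414 - 29522) = 7885*(-36936) = -291240360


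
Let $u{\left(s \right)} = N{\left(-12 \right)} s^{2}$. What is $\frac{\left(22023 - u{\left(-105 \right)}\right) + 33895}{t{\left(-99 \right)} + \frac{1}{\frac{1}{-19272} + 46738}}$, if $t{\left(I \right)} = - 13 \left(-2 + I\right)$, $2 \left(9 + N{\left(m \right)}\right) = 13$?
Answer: $\frac{150387572090335}{2365329452654} \approx 63.58$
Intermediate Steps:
$N{\left(m \right)} = - \frac{5}{2}$ ($N{\left(m \right)} = -9 + \frac{1}{2} \cdot 13 = -9 + \frac{13}{2} = - \frac{5}{2}$)
$u{\left(s \right)} = - \frac{5 s^{2}}{2}$
$t{\left(I \right)} = 26 - 13 I$
$\frac{\left(22023 - u{\left(-105 \right)}\right) + 33895}{t{\left(-99 \right)} + \frac{1}{\frac{1}{-19272} + 46738}} = \frac{\left(22023 - - \frac{5 \left(-105\right)^{2}}{2}\right) + 33895}{\left(26 - -1287\right) + \frac{1}{\frac{1}{-19272} + 46738}} = \frac{\left(22023 - \left(- \frac{5}{2}\right) 11025\right) + 33895}{\left(26 + 1287\right) + \frac{1}{- \frac{1}{19272} + 46738}} = \frac{\left(22023 - - \frac{55125}{2}\right) + 33895}{1313 + \frac{1}{\frac{900734735}{19272}}} = \frac{\left(22023 + \frac{55125}{2}\right) + 33895}{1313 + \frac{19272}{900734735}} = \frac{\frac{99171}{2} + 33895}{\frac{1182664726327}{900734735}} = \frac{166961}{2} \cdot \frac{900734735}{1182664726327} = \frac{150387572090335}{2365329452654}$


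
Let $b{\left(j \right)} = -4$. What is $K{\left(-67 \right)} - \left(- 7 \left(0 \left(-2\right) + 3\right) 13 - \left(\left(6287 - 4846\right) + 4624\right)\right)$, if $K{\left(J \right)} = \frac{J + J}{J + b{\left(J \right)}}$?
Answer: $\frac{450132}{71} \approx 6339.9$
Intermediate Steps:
$K{\left(J \right)} = \frac{2 J}{-4 + J}$ ($K{\left(J \right)} = \frac{J + J}{J - 4} = \frac{2 J}{-4 + J}$)
$K{\left(-67 \right)} - \left(- 7 \left(0 \left(-2\right) + 3\right) 13 - \left(\left(6287 - 4846\right) + 4624\right)\right) = 2 \left(-67\right) \frac{1}{-4 - 67} - \left(- 7 \left(0 \left(-2\right) + 3\right) 13 - \left(\left(6287 - 4846\right) + 4624\right)\right) = 2 \left(-67\right) \frac{1}{-71} - \left(- 7 \left(0 + 3\right) 13 - \left(1441 + 4624\right)\right) = 2 \left(-67\right) \left(- \frac{1}{71}\right) - \left(\left(-7\right) 3 \cdot 13 - 6065\right) = \frac{134}{71} - \left(\left(-21\right) 13 - 6065\right) = \frac{134}{71} - \left(-273 - 6065\right) = \frac{134}{71} - -6338 = \frac{134}{71} + 6338 = \frac{450132}{71}$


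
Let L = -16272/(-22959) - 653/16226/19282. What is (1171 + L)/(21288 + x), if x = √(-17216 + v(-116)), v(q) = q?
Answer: 2488505200042274925/45213731850873312454 - 935176700504425*I*√4333/180854927403493249816 ≈ 0.055039 - 0.00034038*I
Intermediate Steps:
L = 565666809653/798130686332 (L = -16272*(-1/22959) - 653*1/16226*(1/19282) = 1808/2551 - 653/16226*1/19282 = 1808/2551 - 653/312869732 = 565666809653/798130686332 ≈ 0.70874)
x = 2*I*√4333 (x = √(-17216 - 116) = √(-17332) = 2*I*√4333 ≈ 131.65*I)
(1171 + L)/(21288 + x) = (1171 + 565666809653/798130686332)/(21288 + 2*I*√4333) = 935176700504425/(798130686332*(21288 + 2*I*√4333))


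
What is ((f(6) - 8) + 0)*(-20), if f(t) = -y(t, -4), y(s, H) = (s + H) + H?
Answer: 120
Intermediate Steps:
y(s, H) = s + 2*H (y(s, H) = (H + s) + H = s + 2*H)
f(t) = 8 - t (f(t) = -(t + 2*(-4)) = -(t - 8) = -(-8 + t) = 8 - t)
((f(6) - 8) + 0)*(-20) = (((8 - 1*6) - 8) + 0)*(-20) = (((8 - 6) - 8) + 0)*(-20) = ((2 - 8) + 0)*(-20) = (-6 + 0)*(-20) = -6*(-20) = 120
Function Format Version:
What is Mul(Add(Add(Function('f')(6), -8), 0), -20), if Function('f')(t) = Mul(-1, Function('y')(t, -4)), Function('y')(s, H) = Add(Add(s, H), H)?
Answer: 120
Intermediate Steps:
Function('y')(s, H) = Add(s, Mul(2, H)) (Function('y')(s, H) = Add(Add(H, s), H) = Add(s, Mul(2, H)))
Function('f')(t) = Add(8, Mul(-1, t)) (Function('f')(t) = Mul(-1, Add(t, Mul(2, -4))) = Mul(-1, Add(t, -8)) = Mul(-1, Add(-8, t)) = Add(8, Mul(-1, t)))
Mul(Add(Add(Function('f')(6), -8), 0), -20) = Mul(Add(Add(Add(8, Mul(-1, 6)), -8), 0), -20) = Mul(Add(Add(Add(8, -6), -8), 0), -20) = Mul(Add(Add(2, -8), 0), -20) = Mul(Add(-6, 0), -20) = Mul(-6, -20) = 120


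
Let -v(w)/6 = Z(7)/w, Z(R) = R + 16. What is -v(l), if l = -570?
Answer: -23/95 ≈ -0.24211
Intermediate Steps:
Z(R) = 16 + R
v(w) = -138/w (v(w) = -6*(16 + 7)/w = -138/w)
-v(l) = -(-138)/(-570) = -(-138)*(-1)/570 = -1*23/95 = -23/95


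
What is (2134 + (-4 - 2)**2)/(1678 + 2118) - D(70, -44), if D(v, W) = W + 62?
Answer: -33079/1898 ≈ -17.428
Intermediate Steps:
D(v, W) = 62 + W
(2134 + (-4 - 2)**2)/(1678 + 2118) - D(70, -44) = (2134 + (-4 - 2)**2)/(1678 + 2118) - (62 - 44) = (2134 + (-6)**2)/3796 - 1*18 = (2134 + 36)*(1/3796) - 18 = 2170*(1/3796) - 18 = 1085/1898 - 18 = -33079/1898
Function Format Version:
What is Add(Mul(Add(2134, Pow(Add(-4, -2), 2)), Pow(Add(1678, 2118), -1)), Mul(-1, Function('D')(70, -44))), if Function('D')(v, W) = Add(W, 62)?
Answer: Rational(-33079, 1898) ≈ -17.428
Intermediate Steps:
Function('D')(v, W) = Add(62, W)
Add(Mul(Add(2134, Pow(Add(-4, -2), 2)), Pow(Add(1678, 2118), -1)), Mul(-1, Function('D')(70, -44))) = Add(Mul(Add(2134, Pow(Add(-4, -2), 2)), Pow(Add(1678, 2118), -1)), Mul(-1, Add(62, -44))) = Add(Mul(Add(2134, Pow(-6, 2)), Pow(3796, -1)), Mul(-1, 18)) = Add(Mul(Add(2134, 36), Rational(1, 3796)), -18) = Add(Mul(2170, Rational(1, 3796)), -18) = Add(Rational(1085, 1898), -18) = Rational(-33079, 1898)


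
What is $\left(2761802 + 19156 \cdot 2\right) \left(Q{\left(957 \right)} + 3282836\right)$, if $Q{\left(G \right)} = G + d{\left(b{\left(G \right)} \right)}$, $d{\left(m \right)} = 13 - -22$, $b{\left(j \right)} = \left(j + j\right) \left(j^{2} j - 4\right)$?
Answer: $9195092756392$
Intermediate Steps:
$b{\left(j \right)} = 2 j \left(-4 + j^{3}\right)$ ($b{\left(j \right)} = 2 j \left(j^{3} - 4\right) = 2 j \left(-4 + j^{3}\right)$)
$d{\left(m \right)} = 35$ ($d{\left(m \right)} = 13 + 22 = 35$)
$Q{\left(G \right)} = 35 + G$ ($Q{\left(G \right)} = G + 35 = 35 + G$)
$\left(2761802 + 19156 \cdot 2\right) \left(Q{\left(957 \right)} + 3282836\right) = \left(2761802 + 19156 \cdot 2\right) \left(\left(35 + 957\right) + 3282836\right) = \left(2761802 + 38312\right) \left(992 + 3282836\right) = 2800114 \cdot 3283828 = 9195092756392$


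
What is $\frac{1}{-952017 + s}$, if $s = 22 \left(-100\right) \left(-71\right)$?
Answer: $- \frac{1}{795817} \approx -1.2566 \cdot 10^{-6}$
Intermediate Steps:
$s = 156200$ ($s = \left(-2200\right) \left(-71\right) = 156200$)
$\frac{1}{-952017 + s} = \frac{1}{-952017 + 156200} = \frac{1}{-795817} = - \frac{1}{795817}$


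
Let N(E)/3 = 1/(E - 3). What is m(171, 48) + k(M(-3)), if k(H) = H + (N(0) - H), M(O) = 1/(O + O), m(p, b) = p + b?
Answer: 218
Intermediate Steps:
m(p, b) = b + p
N(E) = 3/(-3 + E) (N(E) = 3/(E - 3) = 3/(-3 + E))
M(O) = 1/(2*O)
k(H) = -1 (k(H) = H + (3/(-3 + 0) - H) = H + (3/(-3) - H) = H + (3*(-1/3) - H) = H + (-1 - H) = -1)
m(171, 48) + k(M(-3)) = (48 + 171) - 1 = 219 - 1 = 218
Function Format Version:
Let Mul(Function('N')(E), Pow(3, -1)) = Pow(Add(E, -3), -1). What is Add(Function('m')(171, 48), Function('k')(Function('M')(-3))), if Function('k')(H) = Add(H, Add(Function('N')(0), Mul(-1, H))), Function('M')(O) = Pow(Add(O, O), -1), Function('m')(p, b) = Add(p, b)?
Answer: 218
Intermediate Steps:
Function('m')(p, b) = Add(b, p)
Function('N')(E) = Mul(3, Pow(Add(-3, E), -1)) (Function('N')(E) = Mul(3, Pow(Add(E, -3), -1)) = Mul(3, Pow(Add(-3, E), -1)))
Function('M')(O) = Mul(Rational(1, 2), Pow(O, -1)) (Function('M')(O) = Pow(Mul(2, O), -1) = Mul(Rational(1, 2), Pow(O, -1)))
Function('k')(H) = -1 (Function('k')(H) = Add(H, Add(Mul(3, Pow(Add(-3, 0), -1)), Mul(-1, H))) = Add(H, Add(Mul(3, Pow(-3, -1)), Mul(-1, H))) = Add(H, Add(Mul(3, Rational(-1, 3)), Mul(-1, H))) = Add(H, Add(-1, Mul(-1, H))) = -1)
Add(Function('m')(171, 48), Function('k')(Function('M')(-3))) = Add(Add(48, 171), -1) = Add(219, -1) = 218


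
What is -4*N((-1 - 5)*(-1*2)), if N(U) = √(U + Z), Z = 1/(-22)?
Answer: -2*√5786/11 ≈ -13.830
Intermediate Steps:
Z = -1/22 ≈ -0.045455
N(U) = √(-1/22 + U) (N(U) = √(U - 1/22) = √(-1/22 + U))
-4*N((-1 - 5)*(-1*2)) = -2*√(-22 + 484*((-1 - 5)*(-1*2)))/11 = -2*√(-22 + 484*(-6*(-2)))/11 = -2*√(-22 + 484*12)/11 = -2*√(-22 + 5808)/11 = -2*√5786/11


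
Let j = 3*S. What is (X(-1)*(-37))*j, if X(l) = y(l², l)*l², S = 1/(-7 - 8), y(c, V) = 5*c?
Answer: 37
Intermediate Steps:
S = -1/15 (S = 1/(-15) = -1/15 ≈ -0.066667)
X(l) = 5*l⁴ (X(l) = (5*l²)*l² = 5*l⁴)
j = -⅕ (j = 3*(-1/15) = -⅕ ≈ -0.20000)
(X(-1)*(-37))*j = ((5*(-1)⁴)*(-37))*(-⅕) = ((5*1)*(-37))*(-⅕) = (5*(-37))*(-⅕) = -185*(-⅕) = 37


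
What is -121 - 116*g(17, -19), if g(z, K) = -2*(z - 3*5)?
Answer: 343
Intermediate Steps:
g(z, K) = 30 - 2*z (g(z, K) = -2*(z - 15) = -2*(-15 + z) = 30 - 2*z)
-121 - 116*g(17, -19) = -121 - 116*(30 - 2*17) = -121 - 116*(30 - 34) = -121 - 116*(-4) = -121 + 464 = 343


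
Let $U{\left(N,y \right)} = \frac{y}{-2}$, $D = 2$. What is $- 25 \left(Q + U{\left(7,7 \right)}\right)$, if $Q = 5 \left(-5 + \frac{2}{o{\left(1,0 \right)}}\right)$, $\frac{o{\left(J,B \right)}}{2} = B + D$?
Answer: $650$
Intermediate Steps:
$U{\left(N,y \right)} = - \frac{y}{2}$ ($U{\left(N,y \right)} = y \left(- \frac{1}{2}\right) = - \frac{y}{2}$)
$o{\left(J,B \right)} = 4 + 2 B$ ($o{\left(J,B \right)} = 2 \left(B + 2\right) = 2 \left(2 + B\right) = 4 + 2 B$)
$Q = - \frac{45}{2}$ ($Q = 5 \left(-5 + \frac{2}{4 + 2 \cdot 0}\right) = 5 \left(-5 + \frac{2}{4 + 0}\right) = 5 \left(-5 + \frac{2}{4}\right) = 5 \left(-5 + 2 \cdot \frac{1}{4}\right) = 5 \left(-5 + \frac{1}{2}\right) = 5 \left(- \frac{9}{2}\right) = - \frac{45}{2} \approx -22.5$)
$- 25 \left(Q + U{\left(7,7 \right)}\right) = - 25 \left(- \frac{45}{2} - \frac{7}{2}\right) = \left(-25\right) \left(-26\right) = 650$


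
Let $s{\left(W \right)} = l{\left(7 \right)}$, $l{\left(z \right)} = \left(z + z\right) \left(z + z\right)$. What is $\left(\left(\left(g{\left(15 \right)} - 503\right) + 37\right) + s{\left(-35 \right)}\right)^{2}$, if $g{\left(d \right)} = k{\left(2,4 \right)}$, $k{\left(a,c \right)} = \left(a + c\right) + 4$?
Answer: $67600$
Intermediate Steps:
$k{\left(a,c \right)} = 4 + a + c$
$g{\left(d \right)} = 10$ ($g{\left(d \right)} = 4 + 2 + 4 = 10$)
$l{\left(z \right)} = 4 z^{2}$ ($l{\left(z \right)} = 2 z 2 z = 4 z^{2}$)
$s{\left(W \right)} = 196$ ($s{\left(W \right)} = 4 \cdot 7^{2} = 4 \cdot 49 = 196$)
$\left(\left(\left(g{\left(15 \right)} - 503\right) + 37\right) + s{\left(-35 \right)}\right)^{2} = \left(\left(\left(10 - 503\right) + 37\right) + 196\right)^{2} = \left(\left(-493 + 37\right) + 196\right)^{2} = \left(-456 + 196\right)^{2} = \left(-260\right)^{2} = 67600$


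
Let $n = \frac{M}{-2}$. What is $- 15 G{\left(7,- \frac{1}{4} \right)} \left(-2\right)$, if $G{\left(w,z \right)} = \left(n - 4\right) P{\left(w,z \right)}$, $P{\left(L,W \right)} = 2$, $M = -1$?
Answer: $-210$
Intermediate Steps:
$n = \frac{1}{2}$ ($n = - \frac{1}{-2} = \left(-1\right) \left(- \frac{1}{2}\right) = \frac{1}{2} \approx 0.5$)
$G{\left(w,z \right)} = -7$ ($G{\left(w,z \right)} = \left(\frac{1}{2} - 4\right) 2 = \left(- \frac{7}{2}\right) 2 = -7$)
$- 15 G{\left(7,- \frac{1}{4} \right)} \left(-2\right) = \left(-15\right) \left(-7\right) \left(-2\right) = 105 \left(-2\right) = -210$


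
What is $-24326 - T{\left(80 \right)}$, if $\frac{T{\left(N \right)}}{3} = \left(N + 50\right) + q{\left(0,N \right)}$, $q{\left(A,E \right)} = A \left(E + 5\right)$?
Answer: $-24716$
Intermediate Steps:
$q{\left(A,E \right)} = A \left(5 + E\right)$
$T{\left(N \right)} = 150 + 3 N$ ($T{\left(N \right)} = 3 \left(\left(N + 50\right) + 0 \left(5 + N\right)\right) = 3 \left(\left(50 + N\right) + 0\right) = 3 \left(50 + N\right) = 150 + 3 N$)
$-24326 - T{\left(80 \right)} = -24326 - \left(150 + 3 \cdot 80\right) = -24326 - \left(150 + 240\right) = -24326 - 390 = -24716$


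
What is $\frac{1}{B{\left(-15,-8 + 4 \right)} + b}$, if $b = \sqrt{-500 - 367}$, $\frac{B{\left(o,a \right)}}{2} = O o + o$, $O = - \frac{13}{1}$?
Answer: $- \frac{i}{- 360 i + 17 \sqrt{3}} \approx 0.0027593 - 0.00022569 i$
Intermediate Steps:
$O = -13$ ($O = \left(-13\right) 1 = -13$)
$B{\left(o,a \right)} = - 24 o$ ($B{\left(o,a \right)} = 2 \left(- 13 o + o\right) = 2 \left(- 12 o\right) = - 24 o$)
$b = 17 i \sqrt{3}$ ($b = \sqrt{-867} = 17 i \sqrt{3} \approx 29.445 i$)
$\frac{1}{B{\left(-15,-8 + 4 \right)} + b} = \frac{1}{\left(-24\right) \left(-15\right) + 17 i \sqrt{3}} = \frac{1}{360 + 17 i \sqrt{3}}$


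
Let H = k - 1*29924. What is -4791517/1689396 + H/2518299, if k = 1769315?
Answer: -338072306361/157570528052 ≈ -2.1455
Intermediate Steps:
H = 1739391 (H = 1769315 - 1*29924 = 1769315 - 29924 = 1739391)
-4791517/1689396 + H/2518299 = -4791517/1689396 + 1739391/2518299 = -4791517*1/1689396 + 1739391*(1/2518299) = -4791517/1689396 + 579797/839433 = -338072306361/157570528052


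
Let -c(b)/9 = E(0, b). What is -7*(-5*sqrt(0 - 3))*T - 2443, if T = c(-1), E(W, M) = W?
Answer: -2443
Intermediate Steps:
c(b) = 0 (c(b) = -9*0 = 0)
T = 0
-7*(-5*sqrt(0 - 3))*T - 2443 = -7*(-5*sqrt(0 - 3))*0 - 2443 = -7*(-5*I*sqrt(3))*0 - 2443 = -7*0 - 2443 = 0 - 2443 = -2443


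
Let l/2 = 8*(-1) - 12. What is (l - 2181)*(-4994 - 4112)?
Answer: 20224426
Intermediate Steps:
l = -40 (l = 2*(8*(-1) - 12) = 2*(-8 - 12) = 2*(-20) = -40)
(l - 2181)*(-4994 - 4112) = (-40 - 2181)*(-4994 - 4112) = -2221*(-9106) = 20224426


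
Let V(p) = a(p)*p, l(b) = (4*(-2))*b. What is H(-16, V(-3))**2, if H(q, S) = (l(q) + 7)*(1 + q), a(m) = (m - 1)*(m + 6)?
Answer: 4100625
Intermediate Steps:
a(m) = (-1 + m)*(6 + m)
l(b) = -8*b
V(p) = p*(-6 + p**2 + 5*p) (V(p) = (-6 + p**2 + 5*p)*p = p*(-6 + p**2 + 5*p))
H(q, S) = (1 + q)*(7 - 8*q) (H(q, S) = (-8*q + 7)*(1 + q) = (7 - 8*q)*(1 + q) = (1 + q)*(7 - 8*q))
H(-16, V(-3))**2 = (7 - 1*(-16) - 8*(-16)**2)**2 = (7 + 16 - 8*256)**2 = (7 + 16 - 2048)**2 = (-2025)**2 = 4100625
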